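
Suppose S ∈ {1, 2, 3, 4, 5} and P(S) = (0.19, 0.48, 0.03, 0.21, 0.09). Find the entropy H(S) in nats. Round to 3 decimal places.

H(S) = −Σ p·ln p.
  −(0.19)·ln(0.19) = 0.3155
  −(0.48)·ln(0.48) = 0.3523
  −(0.03)·ln(0.03) = 0.1052
  −(0.21)·ln(0.21) = 0.3277
  −(0.09)·ln(0.09) = 0.2167
Sum: 0.3155 + 0.3523 + 0.1052 + 0.3277 + 0.2167 = 1.317 nats.

1.317 nats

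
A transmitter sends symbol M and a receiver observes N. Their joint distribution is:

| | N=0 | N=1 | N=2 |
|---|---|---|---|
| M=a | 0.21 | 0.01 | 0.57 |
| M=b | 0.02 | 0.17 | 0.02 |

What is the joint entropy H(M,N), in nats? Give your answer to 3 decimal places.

1.152 nats

H(M,N) = −Σ p(x,y)·ln p(x,y) over all 6 cells.
  cell (a,0): −0.21·ln0.21 = 0.3277
  cell (a,1): −0.01·ln0.01 = 0.0461
  cell (a,2): −0.57·ln0.57 = 0.3204
  cell (b,0): −0.02·ln0.02 = 0.0782
  cell (b,1): −0.17·ln0.17 = 0.3012
  cell (b,2): −0.02·ln0.02 = 0.0782
Sum = 1.152 nats.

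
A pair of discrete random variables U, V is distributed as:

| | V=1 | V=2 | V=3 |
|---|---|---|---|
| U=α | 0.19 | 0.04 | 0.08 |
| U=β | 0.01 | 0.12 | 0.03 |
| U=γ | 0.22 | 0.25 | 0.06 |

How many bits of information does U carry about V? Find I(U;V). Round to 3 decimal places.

Marginals: p(U) = (0.3100, 0.1600, 0.5300), p(V) = (0.4200, 0.4100, 0.1700).
I(U;V) = Σ p(x,y)·log₂[p(x,y)/(p(x)p(y))].
  (α,1): 0.19·log₂(1.4593) = 0.1036
  (α,2): 0.04·log₂(0.3147) = -0.0667
  (α,3): 0.08·log₂(1.5180) = 0.0482
  (β,1): 0.01·log₂(0.1488) = -0.0275
  (β,2): 0.12·log₂(1.8293) = 0.1046
  (β,3): 0.03·log₂(1.1029) = 0.0042
  (γ,1): 0.22·log₂(0.9883) = -0.0037
  (γ,2): 0.25·log₂(1.1505) = 0.0506
  (γ,3): 0.06·log₂(0.6659) = -0.0352
Sum = 0.178 bits.

0.178 bits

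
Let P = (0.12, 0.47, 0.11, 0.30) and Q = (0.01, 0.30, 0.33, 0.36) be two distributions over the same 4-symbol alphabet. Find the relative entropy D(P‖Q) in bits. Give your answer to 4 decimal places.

D(P‖Q) = Σ p·log₂(p/q).
  0.12·log₂(0.12/0.01) = 0.43020
  0.47·log₂(0.47/0.30) = 0.30442
  0.11·log₂(0.11/0.33) = -0.17435
  0.30·log₂(0.30/0.36) = -0.07891
D(P‖Q) = 0.4814 bits.

0.4814 bits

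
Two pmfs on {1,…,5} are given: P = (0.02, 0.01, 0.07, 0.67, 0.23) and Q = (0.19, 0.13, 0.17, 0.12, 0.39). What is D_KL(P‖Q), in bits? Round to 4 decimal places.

1.2956 bits

D(P‖Q) = Σ p·log₂(p/q).
  0.02·log₂(0.02/0.19) = -0.06496
  0.01·log₂(0.01/0.13) = -0.03700
  0.07·log₂(0.07/0.17) = -0.08961
  0.67·log₂(0.67/0.12) = 1.66235
  0.23·log₂(0.23/0.39) = -0.17522
D(P‖Q) = 1.2956 bits.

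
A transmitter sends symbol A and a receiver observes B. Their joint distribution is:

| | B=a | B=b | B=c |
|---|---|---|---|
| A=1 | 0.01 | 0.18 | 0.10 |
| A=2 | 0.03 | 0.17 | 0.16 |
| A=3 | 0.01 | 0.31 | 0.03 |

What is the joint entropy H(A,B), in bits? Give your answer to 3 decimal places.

2.595 bits

H(A,B) = −Σ p(x,y)·log₂ p(x,y) over all 9 cells.
  cell (1,a): −0.01·log₂0.01 = 0.0664
  cell (1,b): −0.18·log₂0.18 = 0.4453
  cell (1,c): −0.10·log₂0.10 = 0.3322
  cell (2,a): −0.03·log₂0.03 = 0.1518
  cell (2,b): −0.17·log₂0.17 = 0.4346
  cell (2,c): −0.16·log₂0.16 = 0.4230
  cell (3,a): −0.01·log₂0.01 = 0.0664
  cell (3,b): −0.31·log₂0.31 = 0.5238
  cell (3,c): −0.03·log₂0.03 = 0.1518
Sum = 2.595 bits.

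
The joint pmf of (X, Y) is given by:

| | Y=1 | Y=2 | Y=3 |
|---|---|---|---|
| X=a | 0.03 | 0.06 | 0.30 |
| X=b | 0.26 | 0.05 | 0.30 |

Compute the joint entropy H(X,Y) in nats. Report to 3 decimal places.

1.496 nats

H(X,Y) = −Σ p(x,y)·ln p(x,y) over all 6 cells.
  cell (a,1): −0.03·ln0.03 = 0.1052
  cell (a,2): −0.06·ln0.06 = 0.1688
  cell (a,3): −0.30·ln0.30 = 0.3612
  cell (b,1): −0.26·ln0.26 = 0.3502
  cell (b,2): −0.05·ln0.05 = 0.1498
  cell (b,3): −0.30·ln0.30 = 0.3612
Sum = 1.496 nats.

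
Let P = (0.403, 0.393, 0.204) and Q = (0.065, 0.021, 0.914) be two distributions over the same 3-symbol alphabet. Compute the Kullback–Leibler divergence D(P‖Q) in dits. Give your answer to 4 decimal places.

D(P‖Q) = Σ p·log₁₀(p/q).
  0.403·log₁₀(0.403/0.065) = 0.31933
  0.393·log₁₀(0.393/0.021) = 0.49996
  0.204·log₁₀(0.204/0.914) = -0.13287
D(P‖Q) = 0.6864 dits.

0.6864 dits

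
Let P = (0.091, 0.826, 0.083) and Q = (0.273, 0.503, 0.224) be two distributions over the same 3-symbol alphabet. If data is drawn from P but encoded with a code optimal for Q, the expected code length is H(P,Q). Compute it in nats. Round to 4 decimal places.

H(P,Q) = −Σ p·ln q.
  −0.091·ln(0.273) = 0.11814
  −0.826·ln(0.503) = 0.56760
  −0.083·ln(0.224) = 0.12418
H(P,Q) = 0.8099 nats.

0.8099 nats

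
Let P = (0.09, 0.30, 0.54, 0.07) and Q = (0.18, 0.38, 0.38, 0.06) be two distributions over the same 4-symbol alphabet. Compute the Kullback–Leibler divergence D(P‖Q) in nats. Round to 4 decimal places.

D(P‖Q) = Σ p·ln(p/q).
  0.09·ln(0.09/0.18) = -0.06238
  0.30·ln(0.30/0.38) = -0.07092
  0.54·ln(0.54/0.38) = 0.18975
  0.07·ln(0.07/0.06) = 0.01079
D(P‖Q) = 0.0672 nats.

0.0672 nats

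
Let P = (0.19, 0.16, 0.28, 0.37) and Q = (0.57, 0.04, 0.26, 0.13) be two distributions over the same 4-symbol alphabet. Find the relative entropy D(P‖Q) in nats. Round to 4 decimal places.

D(P‖Q) = Σ p·ln(p/q).
  0.19·ln(0.19/0.57) = -0.20874
  0.16·ln(0.16/0.04) = 0.22181
  0.28·ln(0.28/0.26) = 0.02075
  0.37·ln(0.37/0.13) = 0.38701
D(P‖Q) = 0.4208 nats.

0.4208 nats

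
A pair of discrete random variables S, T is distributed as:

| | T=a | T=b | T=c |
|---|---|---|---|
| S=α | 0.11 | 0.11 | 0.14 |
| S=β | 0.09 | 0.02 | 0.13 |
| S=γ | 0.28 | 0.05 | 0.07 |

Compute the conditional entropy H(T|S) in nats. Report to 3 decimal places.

Chain rule: H(T|S) = H(S,T) − H(S).
Marginals: p(S) = (0.3600, 0.2400, 0.4000), p(T) = (0.4800, 0.1800, 0.3400).
H(S,T) = 2.0134 nats; H(S) = 1.0768 nats.
H(T|S) = 2.0134 − 1.0768 = 0.937 nats.

0.937 nats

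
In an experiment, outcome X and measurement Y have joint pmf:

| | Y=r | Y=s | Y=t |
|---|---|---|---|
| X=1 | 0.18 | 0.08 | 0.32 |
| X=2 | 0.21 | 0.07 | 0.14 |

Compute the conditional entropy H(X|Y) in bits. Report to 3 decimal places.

0.946 bits

Marginals: p(X) = (0.5800, 0.4200), p(Y) = (0.3900, 0.1500, 0.4600).
H(X|Y) = Σ p(Y) · H(X|Y=·).
  Y=r: p=0.3900, H(X|Y=r) = 0.9957
  Y=s: p=0.1500, H(X|Y=s) = 0.9968
  Y=t: p=0.4600, H(X|Y=t) = 0.8865
Weighted sum = 0.946 bits.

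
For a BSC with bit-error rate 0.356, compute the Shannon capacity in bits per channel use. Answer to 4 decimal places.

0.0607 bits

Binary symmetric channel: C = 1 − h₂(ε) where h₂ is the binary entropy function.
h₂(0.356) = −0.356·log₂0.356 − 0.644·log₂0.644 = 0.9393.
C = 1 − 0.9393 = 0.0607 bits per channel use.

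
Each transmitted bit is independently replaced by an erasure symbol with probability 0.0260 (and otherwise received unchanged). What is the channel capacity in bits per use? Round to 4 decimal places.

Binary erasure channel: capacity C = 1 − ε.
C = 1 − 0.0260 = 0.9740 bits per channel use.

0.9740 bits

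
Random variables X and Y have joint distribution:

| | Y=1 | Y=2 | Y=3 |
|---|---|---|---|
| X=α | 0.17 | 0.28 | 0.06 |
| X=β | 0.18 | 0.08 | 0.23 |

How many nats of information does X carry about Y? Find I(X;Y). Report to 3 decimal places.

Marginals: p(X) = (0.5100, 0.4900), p(Y) = (0.3500, 0.3600, 0.2900).
I(X;Y) = H(X) + H(Y) − H(X,Y).
H(X) = 0.6929, H(Y) = 1.0942, H(X,Y) = 1.6752.
I(X;Y) = 0.6929 + 1.0942 − 1.6752 = 0.112 nats.

0.112 nats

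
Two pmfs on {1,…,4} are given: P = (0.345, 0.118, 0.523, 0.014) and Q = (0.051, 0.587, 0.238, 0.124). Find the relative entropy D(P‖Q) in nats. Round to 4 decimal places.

D(P‖Q) = Σ p·ln(p/q).
  0.345·ln(0.345/0.051) = 0.65954
  0.118·ln(0.118/0.587) = -0.18931
  0.523·ln(0.523/0.238) = 0.41176
  0.014·ln(0.014/0.124) = -0.03054
D(P‖Q) = 0.8515 nats.

0.8515 nats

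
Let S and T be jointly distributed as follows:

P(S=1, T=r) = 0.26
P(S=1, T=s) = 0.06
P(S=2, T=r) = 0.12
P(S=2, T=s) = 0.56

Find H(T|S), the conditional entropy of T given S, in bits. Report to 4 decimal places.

Marginals: p(S) = (0.3200, 0.6800), p(T) = (0.3800, 0.6200).
H(T|S) = Σ p(S) · H(T|S=·).
  S=1: p=0.3200, H(T|S=1) = 0.6962
  S=2: p=0.6800, H(T|S=2) = 0.6723
Weighted sum = 0.6799 bits.

0.6799 bits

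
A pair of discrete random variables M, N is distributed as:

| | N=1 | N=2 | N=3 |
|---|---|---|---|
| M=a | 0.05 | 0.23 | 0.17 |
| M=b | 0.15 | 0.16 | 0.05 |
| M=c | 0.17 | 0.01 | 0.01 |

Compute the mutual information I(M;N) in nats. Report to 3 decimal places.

Marginals: p(M) = (0.4500, 0.3600, 0.1900), p(N) = (0.3700, 0.4000, 0.2300).
I(M;N) = H(M) + H(N) − H(M,N).
H(M) = 1.0427, H(N) = 1.0724, H(M,N) = 1.9099.
I(M;N) = 1.0427 + 1.0724 − 1.9099 = 0.205 nats.

0.205 nats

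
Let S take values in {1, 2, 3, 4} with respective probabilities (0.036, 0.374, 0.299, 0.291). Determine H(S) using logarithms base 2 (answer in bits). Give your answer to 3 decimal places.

1.742 bits

H(S) = −Σ p·log₂ p.
  −(0.036)·log₂(0.036) = 0.1727
  −(0.374)·log₂(0.374) = 0.5307
  −(0.299)·log₂(0.299) = 0.5208
  −(0.291)·log₂(0.291) = 0.5182
Sum: 0.1727 + 0.5307 + 0.5208 + 0.5182 = 1.742 bits.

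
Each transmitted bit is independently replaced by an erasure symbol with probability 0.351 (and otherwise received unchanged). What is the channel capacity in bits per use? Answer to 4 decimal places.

Binary erasure channel: capacity C = 1 − ε.
C = 1 − 0.351 = 0.6490 bits per channel use.

0.6490 bits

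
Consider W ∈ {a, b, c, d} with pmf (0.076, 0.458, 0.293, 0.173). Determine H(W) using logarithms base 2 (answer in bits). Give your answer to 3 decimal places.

H(W) = −Σ p·log₂ p.
  −(0.076)·log₂(0.076) = 0.2826
  −(0.458)·log₂(0.458) = 0.5160
  −(0.293)·log₂(0.293) = 0.5189
  −(0.173)·log₂(0.173) = 0.4379
Sum: 0.2826 + 0.5160 + 0.5189 + 0.4379 = 1.755 bits.

1.755 bits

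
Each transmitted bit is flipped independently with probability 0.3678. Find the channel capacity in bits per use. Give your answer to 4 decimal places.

0.0510 bits

Binary symmetric channel: C = 1 − h₂(ε) where h₂ is the binary entropy function.
h₂(0.3678) = −0.3678·log₂0.3678 − 0.6322·log₂0.6322 = 0.9490.
C = 1 − 0.9490 = 0.0510 bits per channel use.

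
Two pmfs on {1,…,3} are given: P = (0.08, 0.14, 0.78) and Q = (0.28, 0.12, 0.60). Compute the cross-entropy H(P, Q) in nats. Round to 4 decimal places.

H(P,Q) = −Σ p·ln q.
  −0.08·ln(0.28) = 0.10184
  −0.14·ln(0.12) = 0.29684
  −0.78·ln(0.60) = 0.39844
H(P,Q) = 0.7971 nats.

0.7971 nats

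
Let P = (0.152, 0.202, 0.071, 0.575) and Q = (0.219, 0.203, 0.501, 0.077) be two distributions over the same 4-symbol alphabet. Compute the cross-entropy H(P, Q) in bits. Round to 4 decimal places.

H(P,Q) = −Σ p·log₂ q.
  −0.152·log₂(0.219) = 0.33303
  −0.202·log₂(0.203) = 0.46469
  −0.071·log₂(0.501) = 0.07080
  −0.575·log₂(0.077) = 2.12692
H(P,Q) = 2.9954 bits.

2.9954 bits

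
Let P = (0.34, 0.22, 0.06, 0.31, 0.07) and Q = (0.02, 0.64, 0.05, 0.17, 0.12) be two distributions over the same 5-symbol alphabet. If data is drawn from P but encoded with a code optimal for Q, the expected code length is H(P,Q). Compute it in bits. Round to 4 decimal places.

3.3265 bits

H(P,Q) = −Σ p·log₂ q.
  −0.34·log₂(0.02) = 1.91891
  −0.22·log₂(0.64) = 0.14165
  −0.06·log₂(0.05) = 0.25932
  −0.31·log₂(0.17) = 0.79248
  −0.07·log₂(0.12) = 0.21412
H(P,Q) = 3.3265 bits.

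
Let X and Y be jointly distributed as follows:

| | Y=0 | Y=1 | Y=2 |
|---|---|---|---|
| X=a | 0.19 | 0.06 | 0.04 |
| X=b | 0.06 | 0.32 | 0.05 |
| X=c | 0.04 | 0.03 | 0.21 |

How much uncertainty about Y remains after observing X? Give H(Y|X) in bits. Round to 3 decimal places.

Chain rule: H(Y|X) = H(X,Y) − H(X).
Marginals: p(X) = (0.2900, 0.4300, 0.2800), p(Y) = (0.2900, 0.4100, 0.3000).
H(X,Y) = 2.6805 bits; H(X) = 1.5557 bits.
H(Y|X) = 2.6805 − 1.5557 = 1.125 bits.

1.125 bits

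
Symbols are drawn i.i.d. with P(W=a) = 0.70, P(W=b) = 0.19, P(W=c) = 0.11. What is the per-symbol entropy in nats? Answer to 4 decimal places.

0.8080 nats

H(W) = −Σ p·ln p.
  −(0.70)·ln(0.70) = 0.24967
  −(0.19)·ln(0.19) = 0.31554
  −(0.11)·ln(0.11) = 0.24280
Sum: 0.24967 + 0.31554 + 0.24280 = 0.8080 nats.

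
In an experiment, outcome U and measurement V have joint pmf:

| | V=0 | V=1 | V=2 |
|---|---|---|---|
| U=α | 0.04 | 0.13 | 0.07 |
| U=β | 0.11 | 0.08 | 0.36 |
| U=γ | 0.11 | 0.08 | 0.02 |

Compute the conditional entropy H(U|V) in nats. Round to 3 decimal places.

Marginals: p(U) = (0.2400, 0.5500, 0.2100), p(V) = (0.2600, 0.2900, 0.4500).
H(U|V) = Σ p(V) · H(U|V=·).
  V=0: p=0.2600, H(U|V=0) = 1.0158
  V=1: p=0.2900, H(U|V=1) = 1.0702
  V=2: p=0.4500, H(U|V=2) = 0.6063
Weighted sum = 0.847 nats.

0.847 nats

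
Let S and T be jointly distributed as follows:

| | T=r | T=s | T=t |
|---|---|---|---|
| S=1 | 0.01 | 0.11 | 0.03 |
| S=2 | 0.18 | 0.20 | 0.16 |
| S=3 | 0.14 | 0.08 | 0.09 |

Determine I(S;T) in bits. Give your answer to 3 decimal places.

Marginals: p(S) = (0.1500, 0.5400, 0.3100), p(T) = (0.3300, 0.3900, 0.2800).
I(S;T) = H(S) + H(T) − H(S,T).
H(S) = 1.4144, H(T) = 1.5718, H(S,T) = 2.9025.
I(S;T) = 1.4144 + 1.5718 − 2.9025 = 0.084 bits.

0.084 bits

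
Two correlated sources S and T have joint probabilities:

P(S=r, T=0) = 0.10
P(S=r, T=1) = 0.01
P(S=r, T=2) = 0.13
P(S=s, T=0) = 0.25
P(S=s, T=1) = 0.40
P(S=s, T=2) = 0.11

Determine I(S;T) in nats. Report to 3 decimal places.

Marginals: p(S) = (0.2400, 0.7600), p(T) = (0.3500, 0.4100, 0.2400).
I(S;T) = Σ p(x,y)·ln[p(x,y)/(p(x)p(y))].
  (r,0): 0.10·ln(1.1905) = 0.0174
  (r,1): 0.01·ln(0.1016) = -0.0229
  (r,2): 0.13·ln(2.2569) = 0.1058
  (s,0): 0.25·ln(0.9398) = -0.0155
  (s,1): 0.40·ln(1.2837) = 0.0999
  (s,2): 0.11·ln(0.6031) = -0.0556
Sum = 0.129 nats.

0.129 nats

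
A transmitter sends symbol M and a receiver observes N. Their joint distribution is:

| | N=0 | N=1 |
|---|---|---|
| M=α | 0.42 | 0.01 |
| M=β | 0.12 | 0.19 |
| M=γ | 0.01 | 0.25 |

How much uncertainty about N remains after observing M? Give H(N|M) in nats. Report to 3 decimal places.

Chain rule: H(N|M) = H(M,N) − H(M).
Marginals: p(M) = (0.4300, 0.3100, 0.2600), p(N) = (0.5500, 0.4500).
H(M,N) = 1.3730 nats; H(M) = 1.0762 nats.
H(N|M) = 1.3730 − 1.0762 = 0.297 nats.

0.297 nats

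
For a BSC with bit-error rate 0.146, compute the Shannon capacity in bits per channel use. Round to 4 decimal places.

Binary symmetric channel: C = 1 − h₂(ε) where h₂ is the binary entropy function.
h₂(0.146) = −0.146·log₂0.146 − 0.854·log₂0.854 = 0.5997.
C = 1 − 0.5997 = 0.4003 bits per channel use.

0.4003 bits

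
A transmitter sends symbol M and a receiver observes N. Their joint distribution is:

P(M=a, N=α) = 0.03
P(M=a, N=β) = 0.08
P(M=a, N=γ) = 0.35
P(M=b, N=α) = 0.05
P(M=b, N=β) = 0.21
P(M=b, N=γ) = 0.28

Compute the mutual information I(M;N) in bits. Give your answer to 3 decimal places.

0.048 bits

Marginals: p(M) = (0.4600, 0.5400), p(N) = (0.0800, 0.2900, 0.6300).
I(M;N) = H(M) + H(N) − H(M,N).
H(M) = 0.9954, H(N) = 1.2294, H(M,N) = 2.1765.
I(M;N) = 0.9954 + 1.2294 − 2.1765 = 0.048 bits.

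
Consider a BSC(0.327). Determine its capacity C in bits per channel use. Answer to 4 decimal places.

Binary symmetric channel: C = 1 − h₂(ε) where h₂ is the binary entropy function.
h₂(0.327) = −0.327·log₂0.327 − 0.673·log₂0.673 = 0.9118.
C = 1 − 0.9118 = 0.0882 bits per channel use.

0.0882 bits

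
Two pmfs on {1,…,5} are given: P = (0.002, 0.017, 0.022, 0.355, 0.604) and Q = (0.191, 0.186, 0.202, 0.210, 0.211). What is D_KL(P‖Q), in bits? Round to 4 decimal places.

D(P‖Q) = Σ p·log₂(p/q).
  0.002·log₂(0.002/0.191) = -0.01315
  0.017·log₂(0.017/0.186) = -0.05868
  0.022·log₂(0.022/0.202) = -0.07037
  0.355·log₂(0.355/0.210) = 0.26889
  0.604·log₂(0.604/0.211) = 0.91645
D(P‖Q) = 1.0431 bits.

1.0431 bits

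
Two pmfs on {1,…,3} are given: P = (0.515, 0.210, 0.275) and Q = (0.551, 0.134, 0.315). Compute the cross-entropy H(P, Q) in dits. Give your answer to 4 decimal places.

H(P,Q) = −Σ p·log₁₀ q.
  −0.515·log₁₀(0.551) = 0.13331
  −0.210·log₁₀(0.134) = 0.18331
  −0.275·log₁₀(0.315) = 0.13796
H(P,Q) = 0.4546 dits.

0.4546 dits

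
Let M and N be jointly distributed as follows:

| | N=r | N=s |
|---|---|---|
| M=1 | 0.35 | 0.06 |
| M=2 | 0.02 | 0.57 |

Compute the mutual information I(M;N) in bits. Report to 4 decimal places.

Marginals: p(M) = (0.4100, 0.5900), p(N) = (0.3700, 0.6300).
I(M;N) = H(M) + H(N) − H(M,N).
H(M) = 0.9765, H(N) = 0.9507, H(M,N) = 1.3488.
I(M;N) = 0.9765 + 0.9507 − 1.3488 = 0.5784 bits.

0.5784 bits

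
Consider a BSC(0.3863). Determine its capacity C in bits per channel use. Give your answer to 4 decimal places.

0.0376 bits

Binary symmetric channel: C = 1 − h₂(ε) where h₂ is the binary entropy function.
h₂(0.3863) = −0.3863·log₂0.3863 − 0.6137·log₂0.6137 = 0.9624.
C = 1 − 0.9624 = 0.0376 bits per channel use.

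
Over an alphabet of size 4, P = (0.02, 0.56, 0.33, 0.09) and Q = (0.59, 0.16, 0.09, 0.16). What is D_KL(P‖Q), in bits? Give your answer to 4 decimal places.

D(P‖Q) = Σ p·log₂(p/q).
  0.02·log₂(0.02/0.59) = -0.09765
  0.56·log₂(0.56/0.16) = 1.01212
  0.33·log₂(0.33/0.09) = 0.61857
  0.09·log₂(0.09/0.16) = -0.07471
D(P‖Q) = 1.4583 bits.

1.4583 bits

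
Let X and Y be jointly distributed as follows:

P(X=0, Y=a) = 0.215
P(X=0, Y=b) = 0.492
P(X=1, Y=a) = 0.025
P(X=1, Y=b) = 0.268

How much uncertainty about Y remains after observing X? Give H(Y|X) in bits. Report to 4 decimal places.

Marginals: p(X) = (0.7070, 0.2930), p(Y) = (0.2400, 0.7600).
H(Y|X) = Σ p(X) · H(Y|X=·).
  X=0: p=0.7070, H(Y|X=0) = 0.8862
  X=1: p=0.2930, H(Y|X=1) = 0.4207
Weighted sum = 0.7498 bits.

0.7498 bits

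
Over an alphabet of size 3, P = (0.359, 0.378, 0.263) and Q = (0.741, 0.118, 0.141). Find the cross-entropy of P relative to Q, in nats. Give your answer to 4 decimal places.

H(P,Q) = −Σ p·ln q.
  −0.359·ln(0.741) = 0.10761
  −0.378·ln(0.118) = 0.80781
  −0.263·ln(0.141) = 0.51522
H(P,Q) = 1.4306 nats.

1.4306 nats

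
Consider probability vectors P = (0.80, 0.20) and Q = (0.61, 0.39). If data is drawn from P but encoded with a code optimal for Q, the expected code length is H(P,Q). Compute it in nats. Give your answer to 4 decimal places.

0.5838 nats

H(P,Q) = −Σ p·ln q.
  −0.80·ln(0.61) = 0.39544
  −0.20·ln(0.39) = 0.18832
H(P,Q) = 0.5838 nats.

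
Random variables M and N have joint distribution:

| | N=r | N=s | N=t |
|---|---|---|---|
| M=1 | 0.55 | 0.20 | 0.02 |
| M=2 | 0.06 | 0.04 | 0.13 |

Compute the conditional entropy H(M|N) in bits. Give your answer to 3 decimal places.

Marginals: p(M) = (0.7700, 0.2300), p(N) = (0.6100, 0.2400, 0.1500).
H(M|N) = Σ p(N) · H(M|N=·).
  N=r: p=0.6100, H(M|N=r) = 0.4638
  N=s: p=0.2400, H(M|N=s) = 0.6500
  N=t: p=0.1500, H(M|N=t) = 0.5665
Weighted sum = 0.524 bits.

0.524 bits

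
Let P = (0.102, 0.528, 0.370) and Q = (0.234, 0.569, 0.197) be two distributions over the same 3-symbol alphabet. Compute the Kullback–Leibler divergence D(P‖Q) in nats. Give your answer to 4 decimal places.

0.1090 nats

D(P‖Q) = Σ p·ln(p/q).
  0.102·ln(0.102/0.234) = -0.08470
  0.528·ln(0.528/0.569) = -0.03949
  0.370·ln(0.370/0.197) = 0.23321
D(P‖Q) = 0.1090 nats.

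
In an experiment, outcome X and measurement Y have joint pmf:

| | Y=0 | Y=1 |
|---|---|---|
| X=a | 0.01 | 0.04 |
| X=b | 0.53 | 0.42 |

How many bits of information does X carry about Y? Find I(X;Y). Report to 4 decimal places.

0.0185 bits

Marginals: p(X) = (0.0500, 0.9500), p(Y) = (0.5400, 0.4600).
I(X;Y) = H(X) + H(Y) − H(X,Y).
H(X) = 0.2864, H(Y) = 0.9954, H(X,Y) = 1.2633.
I(X;Y) = 0.2864 + 0.9954 − 1.2633 = 0.0185 bits.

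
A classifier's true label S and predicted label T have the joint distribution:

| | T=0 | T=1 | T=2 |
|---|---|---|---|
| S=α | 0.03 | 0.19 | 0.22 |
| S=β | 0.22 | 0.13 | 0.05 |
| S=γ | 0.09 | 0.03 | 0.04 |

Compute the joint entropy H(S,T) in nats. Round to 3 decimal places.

H(S,T) = −Σ p(x,y)·ln p(x,y) over all 9 cells.
  cell (α,0): −0.03·ln0.03 = 0.1052
  cell (α,1): −0.19·ln0.19 = 0.3155
  cell (α,2): −0.22·ln0.22 = 0.3331
  cell (β,0): −0.22·ln0.22 = 0.3331
  cell (β,1): −0.13·ln0.13 = 0.2652
  cell (β,2): −0.05·ln0.05 = 0.1498
  cell (γ,0): −0.09·ln0.09 = 0.2167
  cell (γ,1): −0.03·ln0.03 = 0.1052
  cell (γ,2): −0.04·ln0.04 = 0.1288
Sum = 1.953 nats.

1.953 nats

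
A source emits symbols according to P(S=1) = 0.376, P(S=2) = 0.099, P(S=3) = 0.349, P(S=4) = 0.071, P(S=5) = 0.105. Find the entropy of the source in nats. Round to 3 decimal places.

1.389 nats

H(S) = −Σ p·ln p.
  −(0.376)·ln(0.376) = 0.3678
  −(0.099)·ln(0.099) = 0.2290
  −(0.349)·ln(0.349) = 0.3674
  −(0.071)·ln(0.071) = 0.1878
  −(0.105)·ln(0.105) = 0.2366
Sum: 0.3678 + 0.2290 + 0.3674 + 0.1878 + 0.2366 = 1.389 nats.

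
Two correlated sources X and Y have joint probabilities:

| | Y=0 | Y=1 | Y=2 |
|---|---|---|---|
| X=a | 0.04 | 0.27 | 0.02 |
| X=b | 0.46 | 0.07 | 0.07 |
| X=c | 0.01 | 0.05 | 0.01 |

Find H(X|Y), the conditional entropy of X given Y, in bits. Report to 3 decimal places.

0.853 bits

Marginals: p(X) = (0.3300, 0.6000, 0.0700), p(Y) = (0.5100, 0.3900, 0.1000).
H(X|Y) = Σ p(Y) · H(X|Y=·).
  Y=0: p=0.5100, H(X|Y=0) = 0.5335
  Y=1: p=0.3900, H(X|Y=1) = 1.1920
  Y=2: p=0.1000, H(X|Y=2) = 1.1568
Weighted sum = 0.853 bits.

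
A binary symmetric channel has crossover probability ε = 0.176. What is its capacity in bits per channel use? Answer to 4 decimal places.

0.3288 bits

Binary symmetric channel: C = 1 − h₂(ε) where h₂ is the binary entropy function.
h₂(0.176) = −0.176·log₂0.176 − 0.824·log₂0.824 = 0.6712.
C = 1 − 0.6712 = 0.3288 bits per channel use.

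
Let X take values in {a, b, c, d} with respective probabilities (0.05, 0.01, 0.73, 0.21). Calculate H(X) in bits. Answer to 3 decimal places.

1.087 bits

H(X) = −Σ p·log₂ p.
  −(0.05)·log₂(0.05) = 0.2161
  −(0.01)·log₂(0.01) = 0.0664
  −(0.73)·log₂(0.73) = 0.3314
  −(0.21)·log₂(0.21) = 0.4728
Sum: 0.2161 + 0.0664 + 0.3314 + 0.4728 = 1.087 bits.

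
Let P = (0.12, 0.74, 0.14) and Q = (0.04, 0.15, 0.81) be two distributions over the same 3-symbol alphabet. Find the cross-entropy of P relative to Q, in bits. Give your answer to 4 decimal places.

2.6252 bits

H(P,Q) = −Σ p·log₂ q.
  −0.12·log₂(0.04) = 0.55726
  −0.74·log₂(0.15) = 2.02535
  −0.14·log₂(0.81) = 0.04256
H(P,Q) = 2.6252 bits.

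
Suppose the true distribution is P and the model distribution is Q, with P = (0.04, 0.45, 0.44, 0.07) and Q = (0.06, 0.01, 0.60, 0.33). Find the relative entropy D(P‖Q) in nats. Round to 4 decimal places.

D(P‖Q) = Σ p·ln(p/q).
  0.04·ln(0.04/0.06) = -0.01622
  0.45·ln(0.45/0.01) = 1.71300
  0.44·ln(0.44/0.60) = -0.13647
  0.07·ln(0.07/0.33) = -0.10854
D(P‖Q) = 1.4518 nats.

1.4518 nats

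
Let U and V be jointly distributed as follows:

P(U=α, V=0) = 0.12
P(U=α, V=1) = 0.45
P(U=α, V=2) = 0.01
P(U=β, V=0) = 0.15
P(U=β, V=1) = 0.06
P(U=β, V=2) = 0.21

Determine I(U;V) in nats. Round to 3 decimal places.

0.269 nats

Marginals: p(U) = (0.5800, 0.4200), p(V) = (0.2700, 0.5100, 0.2200).
I(U;V) = H(U) + H(V) − H(U,V).
H(U) = 0.6803, H(V) = 1.0300, H(U,V) = 1.4409.
I(U;V) = 0.6803 + 1.0300 − 1.4409 = 0.269 nats.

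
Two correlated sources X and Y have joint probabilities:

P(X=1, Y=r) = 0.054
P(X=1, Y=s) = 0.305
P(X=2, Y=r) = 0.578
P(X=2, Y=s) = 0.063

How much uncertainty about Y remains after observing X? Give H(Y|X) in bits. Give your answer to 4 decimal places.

Marginals: p(X) = (0.3590, 0.6410), p(Y) = (0.6320, 0.3680).
H(Y|X) = Σ p(X) · H(Y|X=·).
  X=1: p=0.3590, H(Y|X=1) = 0.6109
  X=2: p=0.6410, H(Y|X=2) = 0.4635
Weighted sum = 0.5164 bits.

0.5164 bits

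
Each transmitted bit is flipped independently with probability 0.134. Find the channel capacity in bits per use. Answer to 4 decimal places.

0.4317 bits

Binary symmetric channel: C = 1 − h₂(ε) where h₂ is the binary entropy function.
h₂(0.134) = −0.134·log₂0.134 − 0.866·log₂0.866 = 0.5683.
C = 1 − 0.5683 = 0.4317 bits per channel use.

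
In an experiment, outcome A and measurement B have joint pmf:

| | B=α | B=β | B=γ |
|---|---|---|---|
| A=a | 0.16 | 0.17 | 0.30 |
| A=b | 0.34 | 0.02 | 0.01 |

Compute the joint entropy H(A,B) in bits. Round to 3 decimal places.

H(A,B) = −Σ p(x,y)·log₂ p(x,y) over all 6 cells.
  cell (a,α): −0.16·log₂0.16 = 0.4230
  cell (a,β): −0.17·log₂0.17 = 0.4346
  cell (a,γ): −0.30·log₂0.30 = 0.5211
  cell (b,α): −0.34·log₂0.34 = 0.5292
  cell (b,β): −0.02·log₂0.02 = 0.1129
  cell (b,γ): −0.01·log₂0.01 = 0.0664
Sum = 2.087 bits.

2.087 bits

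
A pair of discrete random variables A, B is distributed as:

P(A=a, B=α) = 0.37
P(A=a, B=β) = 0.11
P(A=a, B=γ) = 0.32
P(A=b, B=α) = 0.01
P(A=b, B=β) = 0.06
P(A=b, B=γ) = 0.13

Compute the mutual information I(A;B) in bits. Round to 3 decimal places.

0.106 bits

Marginals: p(A) = (0.8000, 0.2000), p(B) = (0.3800, 0.1700, 0.4500).
I(A;B) = H(A) + H(B) − H(A,B).
H(A) = 0.7219, H(B) = 1.4834, H(A,B) = 2.0997.
I(A;B) = 0.7219 + 1.4834 − 2.0997 = 0.106 bits.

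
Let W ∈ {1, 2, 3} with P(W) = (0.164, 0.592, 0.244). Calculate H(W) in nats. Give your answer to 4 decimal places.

0.9510 nats

H(W) = −Σ p·ln p.
  −(0.164)·ln(0.164) = 0.29649
  −(0.592)·ln(0.592) = 0.31036
  −(0.244)·ln(0.244) = 0.34418
Sum: 0.29649 + 0.31036 + 0.34418 = 0.9510 nats.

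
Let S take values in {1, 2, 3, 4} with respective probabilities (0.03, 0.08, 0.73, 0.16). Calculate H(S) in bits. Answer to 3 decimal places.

1.198 bits

H(S) = −Σ p·log₂ p.
  −(0.03)·log₂(0.03) = 0.1518
  −(0.08)·log₂(0.08) = 0.2915
  −(0.73)·log₂(0.73) = 0.3314
  −(0.16)·log₂(0.16) = 0.4230
Sum: 0.1518 + 0.2915 + 0.3314 + 0.4230 = 1.198 bits.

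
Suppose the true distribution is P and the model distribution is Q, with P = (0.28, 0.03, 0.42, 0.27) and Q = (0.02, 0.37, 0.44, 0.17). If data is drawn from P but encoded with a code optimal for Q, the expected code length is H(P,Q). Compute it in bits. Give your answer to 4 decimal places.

H(P,Q) = −Σ p·log₂ q.
  −0.28·log₂(0.02) = 1.58028
  −0.03·log₂(0.37) = 0.04303
  −0.42·log₂(0.44) = 0.49746
  −0.27·log₂(0.17) = 0.69023
H(P,Q) = 2.8110 bits.

2.8110 bits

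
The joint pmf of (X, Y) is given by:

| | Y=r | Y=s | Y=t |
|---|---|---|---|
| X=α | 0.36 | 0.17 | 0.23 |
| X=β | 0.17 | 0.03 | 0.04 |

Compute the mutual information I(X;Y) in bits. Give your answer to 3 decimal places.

0.030 bits

Marginals: p(X) = (0.7600, 0.2400), p(Y) = (0.5300, 0.2000, 0.2700).
I(X;Y) = Σ p(x,y)·log₂[p(x,y)/(p(x)p(y))].
  (α,r): 0.36·log₂(0.8937) = -0.0583
  (α,s): 0.17·log₂(1.1184) = 0.0274
  (α,t): 0.23·log₂(1.1209) = 0.0379
  (β,r): 0.17·log₂(1.3365) = 0.0711
  (β,s): 0.03·log₂(0.6250) = -0.0203
  (β,t): 0.04·log₂(0.6173) = -0.0278
Sum = 0.030 bits.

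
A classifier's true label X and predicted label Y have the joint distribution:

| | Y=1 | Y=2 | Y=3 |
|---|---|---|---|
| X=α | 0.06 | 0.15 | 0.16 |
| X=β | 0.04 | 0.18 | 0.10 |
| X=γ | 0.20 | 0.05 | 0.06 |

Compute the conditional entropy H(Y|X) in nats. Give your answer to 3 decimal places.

0.959 nats

Chain rule: H(Y|X) = H(X,Y) − H(X).
Marginals: p(X) = (0.3700, 0.3200, 0.3100), p(Y) = (0.3000, 0.3800, 0.3200).
H(X,Y) = 2.0547 nats; H(X) = 1.0956 nats.
H(Y|X) = 2.0547 − 1.0956 = 0.959 nats.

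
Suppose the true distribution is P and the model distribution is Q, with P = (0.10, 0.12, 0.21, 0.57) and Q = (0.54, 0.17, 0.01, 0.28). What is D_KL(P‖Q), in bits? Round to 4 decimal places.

D(P‖Q) = Σ p·log₂(p/q).
  0.10·log₂(0.10/0.54) = -0.24330
  0.12·log₂(0.12/0.17) = -0.06030
  0.21·log₂(0.21/0.01) = 0.92239
  0.57·log₂(0.57/0.28) = 0.58456
D(P‖Q) = 1.2033 bits.

1.2033 bits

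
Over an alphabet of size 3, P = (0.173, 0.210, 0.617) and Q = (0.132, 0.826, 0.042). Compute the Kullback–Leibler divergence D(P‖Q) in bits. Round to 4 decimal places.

2.0446 bits

D(P‖Q) = Σ p·log₂(p/q).
  0.173·log₂(0.173/0.132) = 0.06751
  0.210·log₂(0.210/0.826) = -0.41491
  0.617·log₂(0.617/0.042) = 2.39199
D(P‖Q) = 2.0446 bits.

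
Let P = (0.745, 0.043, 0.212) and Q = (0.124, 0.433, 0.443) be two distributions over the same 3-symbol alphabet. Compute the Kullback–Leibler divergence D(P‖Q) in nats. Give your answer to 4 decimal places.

D(P‖Q) = Σ p·ln(p/q).
  0.745·ln(0.745/0.124) = 1.33586
  0.043·ln(0.043/0.433) = -0.09931
  0.212·ln(0.212/0.443) = -0.15624
D(P‖Q) = 1.0803 nats.

1.0803 nats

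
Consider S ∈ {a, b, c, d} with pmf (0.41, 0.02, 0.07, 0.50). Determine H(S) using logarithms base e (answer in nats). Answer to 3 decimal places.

H(S) = −Σ p·ln p.
  −(0.41)·ln(0.41) = 0.3656
  −(0.02)·ln(0.02) = 0.0782
  −(0.07)·ln(0.07) = 0.1861
  −(0.50)·ln(0.50) = 0.3466
Sum: 0.3656 + 0.0782 + 0.1861 + 0.3466 = 0.977 nats.

0.977 nats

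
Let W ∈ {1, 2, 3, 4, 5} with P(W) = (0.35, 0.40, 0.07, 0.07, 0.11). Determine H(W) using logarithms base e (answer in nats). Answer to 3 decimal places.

H(W) = −Σ p·ln p.
  −(0.35)·ln(0.35) = 0.3674
  −(0.40)·ln(0.40) = 0.3665
  −(0.07)·ln(0.07) = 0.1861
  −(0.07)·ln(0.07) = 0.1861
  −(0.11)·ln(0.11) = 0.2428
Sum: 0.3674 + 0.3665 + 0.1861 + 0.1861 + 0.2428 = 1.349 nats.

1.349 nats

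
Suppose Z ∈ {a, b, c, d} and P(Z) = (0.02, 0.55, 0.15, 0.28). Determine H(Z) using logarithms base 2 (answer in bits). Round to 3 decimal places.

1.512 bits

H(Z) = −Σ p·log₂ p.
  −(0.02)·log₂(0.02) = 0.1129
  −(0.55)·log₂(0.55) = 0.4744
  −(0.15)·log₂(0.15) = 0.4105
  −(0.28)·log₂(0.28) = 0.5142
Sum: 0.1129 + 0.4744 + 0.4105 + 0.5142 = 1.512 bits.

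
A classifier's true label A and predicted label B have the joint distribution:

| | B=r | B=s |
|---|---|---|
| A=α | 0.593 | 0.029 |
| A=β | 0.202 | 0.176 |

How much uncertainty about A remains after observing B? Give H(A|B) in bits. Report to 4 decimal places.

Marginals: p(A) = (0.6220, 0.3780), p(B) = (0.7950, 0.2050).
H(A|B) = Σ p(B) · H(A|B=·).
  B=r: p=0.7950, H(A|B=r) = 0.8177
  B=s: p=0.2050, H(A|B=s) = 0.5881
Weighted sum = 0.7706 bits.

0.7706 bits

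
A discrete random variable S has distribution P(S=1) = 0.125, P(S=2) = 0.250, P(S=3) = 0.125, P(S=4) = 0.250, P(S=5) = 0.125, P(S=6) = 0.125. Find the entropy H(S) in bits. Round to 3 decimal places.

2.500 bits

H(S) = −Σ p·log₂ p.
  −(0.125)·log₂(0.125) = 0.3750
  −(0.250)·log₂(0.250) = 0.5000
  −(0.125)·log₂(0.125) = 0.3750
  −(0.250)·log₂(0.250) = 0.5000
  −(0.125)·log₂(0.125) = 0.3750
  −(0.125)·log₂(0.125) = 0.3750
Sum: 0.3750 + 0.5000 + 0.3750 + 0.5000 + 0.3750 + 0.3750 = 2.500 bits.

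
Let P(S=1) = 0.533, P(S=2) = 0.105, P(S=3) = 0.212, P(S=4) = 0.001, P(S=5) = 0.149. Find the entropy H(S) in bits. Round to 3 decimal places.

H(S) = −Σ p·log₂ p.
  −(0.533)·log₂(0.533) = 0.4839
  −(0.105)·log₂(0.105) = 0.3414
  −(0.212)·log₂(0.212) = 0.4744
  −(0.001)·log₂(0.001) = 0.0100
  −(0.149)·log₂(0.149) = 0.4092
Sum: 0.4839 + 0.3414 + 0.4744 + 0.0100 + 0.4092 = 1.719 bits.

1.719 bits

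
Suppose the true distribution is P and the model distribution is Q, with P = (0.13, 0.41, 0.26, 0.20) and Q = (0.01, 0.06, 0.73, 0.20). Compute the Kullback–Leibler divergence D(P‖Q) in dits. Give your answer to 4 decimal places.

D(P‖Q) = Σ p·log₁₀(p/q).
  0.13·log₁₀(0.13/0.01) = 0.14481
  0.41·log₁₀(0.41/0.06) = 0.34220
  0.26·log₁₀(0.26/0.73) = -0.11657
  0.20·log₁₀(0.20/0.20) = 0.00000
D(P‖Q) = 0.3704 dits.

0.3704 dits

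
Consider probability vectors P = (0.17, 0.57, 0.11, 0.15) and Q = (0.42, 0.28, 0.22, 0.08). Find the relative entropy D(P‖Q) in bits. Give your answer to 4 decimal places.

D(P‖Q) = Σ p·log₂(p/q).
  0.17·log₂(0.17/0.42) = -0.22183
  0.57·log₂(0.57/0.28) = 0.58456
  0.11·log₂(0.11/0.22) = -0.11000
  0.15·log₂(0.15/0.08) = 0.13603
D(P‖Q) = 0.3888 bits.

0.3888 bits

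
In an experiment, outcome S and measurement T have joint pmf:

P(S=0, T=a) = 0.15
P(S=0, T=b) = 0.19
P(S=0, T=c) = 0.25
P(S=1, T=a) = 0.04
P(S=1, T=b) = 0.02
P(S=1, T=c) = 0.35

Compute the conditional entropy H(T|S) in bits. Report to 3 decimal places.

Chain rule: H(T|S) = H(S,T) − H(S).
Marginals: p(S) = (0.5900, 0.4100), p(T) = (0.1900, 0.2100, 0.6000).
H(S,T) = 2.1945 bits; H(S) = 0.9765 bits.
H(T|S) = 2.1945 − 0.9765 = 1.218 bits.

1.218 bits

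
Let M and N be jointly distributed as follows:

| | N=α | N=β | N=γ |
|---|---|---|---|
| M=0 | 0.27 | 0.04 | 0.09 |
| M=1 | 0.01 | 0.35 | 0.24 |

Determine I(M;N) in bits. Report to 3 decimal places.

0.444 bits

Marginals: p(M) = (0.4000, 0.6000), p(N) = (0.2800, 0.3900, 0.3300).
I(M;N) = Σ p(x,y)·log₂[p(x,y)/(p(x)p(y))].
  (0,α): 0.27·log₂(2.4107) = 0.3428
  (0,β): 0.04·log₂(0.2564) = -0.0785
  (0,γ): 0.09·log₂(0.6818) = -0.0497
  (1,α): 0.01·log₂(0.0595) = -0.0407
  (1,β): 0.35·log₂(1.4957) = 0.2033
  (1,γ): 0.24·log₂(1.2121) = 0.0666
Sum = 0.444 bits.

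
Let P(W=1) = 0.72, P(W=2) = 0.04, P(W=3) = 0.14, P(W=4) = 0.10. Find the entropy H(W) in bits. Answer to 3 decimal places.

H(W) = −Σ p·log₂ p.
  −(0.72)·log₂(0.72) = 0.3412
  −(0.04)·log₂(0.04) = 0.1858
  −(0.14)·log₂(0.14) = 0.3971
  −(0.10)·log₂(0.10) = 0.3322
Sum: 0.3412 + 0.1858 + 0.3971 + 0.3322 = 1.256 bits.

1.256 bits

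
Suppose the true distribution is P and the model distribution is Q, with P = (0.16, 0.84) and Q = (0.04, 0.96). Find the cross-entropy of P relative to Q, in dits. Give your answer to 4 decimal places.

0.2386 dits

H(P,Q) = −Σ p·log₁₀ q.
  −0.16·log₁₀(0.04) = 0.22367
  −0.84·log₁₀(0.96) = 0.01489
H(P,Q) = 0.2386 dits.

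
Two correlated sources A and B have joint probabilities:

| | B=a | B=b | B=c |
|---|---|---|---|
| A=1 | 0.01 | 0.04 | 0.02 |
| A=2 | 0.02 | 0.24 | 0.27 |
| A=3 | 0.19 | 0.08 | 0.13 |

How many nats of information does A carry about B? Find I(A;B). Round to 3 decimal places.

0.144 nats

Marginals: p(A) = (0.0700, 0.5300, 0.4000), p(B) = (0.2200, 0.3600, 0.4200).
I(A;B) = H(A) + H(B) − H(A,B).
H(A) = 0.8891, H(B) = 1.0653, H(A,B) = 1.8101.
I(A;B) = 0.8891 + 1.0653 − 1.8101 = 0.144 nats.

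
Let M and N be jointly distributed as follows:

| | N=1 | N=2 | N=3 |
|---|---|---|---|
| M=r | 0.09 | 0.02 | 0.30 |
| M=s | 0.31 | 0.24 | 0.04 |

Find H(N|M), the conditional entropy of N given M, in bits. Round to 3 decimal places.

Chain rule: H(N|M) = H(M,N) − H(M).
Marginals: p(M) = (0.4100, 0.5900), p(N) = (0.4000, 0.2600, 0.3400).
H(M,N) = 2.1503 bits; H(M) = 0.9765 bits.
H(N|M) = 2.1503 − 0.9765 = 1.174 bits.

1.174 bits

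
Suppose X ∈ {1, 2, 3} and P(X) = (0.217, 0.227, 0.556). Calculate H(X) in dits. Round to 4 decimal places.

0.4319 dits

H(X) = −Σ p·log₁₀ p.
  −(0.217)·log₁₀(0.217) = 0.14399
  −(0.227)·log₁₀(0.227) = 0.14618
  −(0.556)·log₁₀(0.556) = 0.14174
Sum: 0.14399 + 0.14618 + 0.14174 = 0.4319 dits.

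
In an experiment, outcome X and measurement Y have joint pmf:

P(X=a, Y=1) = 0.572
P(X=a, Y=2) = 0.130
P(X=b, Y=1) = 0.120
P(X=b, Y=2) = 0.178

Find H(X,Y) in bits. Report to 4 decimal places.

1.6539 bits

H(X,Y) = −Σ p(x,y)·log₂ p(x,y) over all 4 cells.
  cell (a,1): −0.572·log₂0.572 = 0.46098
  cell (a,2): −0.130·log₂0.130 = 0.38264
  cell (b,1): −0.120·log₂0.120 = 0.36707
  cell (b,2): −0.178·log₂0.178 = 0.44323
Sum = 1.6539 bits.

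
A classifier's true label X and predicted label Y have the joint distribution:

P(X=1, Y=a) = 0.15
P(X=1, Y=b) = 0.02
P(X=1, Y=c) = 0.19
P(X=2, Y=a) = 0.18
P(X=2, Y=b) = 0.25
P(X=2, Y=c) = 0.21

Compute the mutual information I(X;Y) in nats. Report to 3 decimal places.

0.078 nats

Marginals: p(X) = (0.3600, 0.6400), p(Y) = (0.3300, 0.2700, 0.4000).
I(X;Y) = H(X) + H(Y) − H(X,Y).
H(X) = 0.6534, H(Y) = 1.0859, H(X,Y) = 1.6613.
I(X;Y) = 0.6534 + 1.0859 − 1.6613 = 0.078 nats.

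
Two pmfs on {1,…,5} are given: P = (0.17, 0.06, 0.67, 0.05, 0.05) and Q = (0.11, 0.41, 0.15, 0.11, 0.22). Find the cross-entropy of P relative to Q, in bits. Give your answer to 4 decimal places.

H(P,Q) = −Σ p·log₂ q.
  −0.17·log₂(0.11) = 0.54135
  −0.06·log₂(0.41) = 0.07718
  −0.67·log₂(0.15) = 1.83377
  −0.05·log₂(0.11) = 0.15922
  −0.05·log₂(0.22) = 0.10922
H(P,Q) = 2.7207 bits.

2.7207 bits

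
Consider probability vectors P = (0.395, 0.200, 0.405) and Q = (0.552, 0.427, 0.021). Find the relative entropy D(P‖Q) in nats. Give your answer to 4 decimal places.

0.9147 nats

D(P‖Q) = Σ p·ln(p/q).
  0.395·ln(0.395/0.552) = -0.13219
  0.200·ln(0.200/0.427) = -0.15169
  0.405·ln(0.405/0.021) = 1.19854
D(P‖Q) = 0.9147 nats.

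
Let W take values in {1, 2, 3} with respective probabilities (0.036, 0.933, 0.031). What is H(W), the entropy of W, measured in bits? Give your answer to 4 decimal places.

H(W) = −Σ p·log₂ p.
  −(0.036)·log₂(0.036) = 0.17265
  −(0.933)·log₂(0.933) = 0.09335
  −(0.031)·log₂(0.031) = 0.15536
Sum: 0.17265 + 0.09335 + 0.15536 = 0.4214 bits.

0.4214 bits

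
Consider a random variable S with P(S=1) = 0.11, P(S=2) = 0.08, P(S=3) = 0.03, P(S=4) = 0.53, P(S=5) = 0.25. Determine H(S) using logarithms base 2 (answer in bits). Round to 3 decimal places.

H(S) = −Σ p·log₂ p.
  −(0.11)·log₂(0.11) = 0.3503
  −(0.08)·log₂(0.08) = 0.2915
  −(0.03)·log₂(0.03) = 0.1518
  −(0.53)·log₂(0.53) = 0.4854
  −(0.25)·log₂(0.25) = 0.5000
Sum: 0.3503 + 0.2915 + 0.1518 + 0.4854 + 0.5000 = 1.779 bits.

1.779 bits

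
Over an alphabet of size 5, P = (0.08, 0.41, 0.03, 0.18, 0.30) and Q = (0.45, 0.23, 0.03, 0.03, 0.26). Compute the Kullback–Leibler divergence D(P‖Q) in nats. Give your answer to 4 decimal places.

D(P‖Q) = Σ p·ln(p/q).
  0.08·ln(0.08/0.45) = -0.13818
  0.41·ln(0.41/0.23) = 0.23701
  0.03·ln(0.03/0.03) = 0.00000
  0.18·ln(0.18/0.03) = 0.32252
  0.30·ln(0.30/0.26) = 0.04293
D(P‖Q) = 0.4643 nats.

0.4643 nats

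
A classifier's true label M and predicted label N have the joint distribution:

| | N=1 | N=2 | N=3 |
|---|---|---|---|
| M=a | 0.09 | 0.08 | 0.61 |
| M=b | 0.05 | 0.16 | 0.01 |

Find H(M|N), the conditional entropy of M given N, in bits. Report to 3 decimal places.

0.426 bits

Marginals: p(M) = (0.7800, 0.2200), p(N) = (0.1400, 0.2400, 0.6200).
H(M|N) = Σ p(N) · H(M|N=·).
  N=1: p=0.1400, H(M|N=1) = 0.9403
  N=2: p=0.2400, H(M|N=2) = 0.9183
  N=3: p=0.6200, H(M|N=3) = 0.1191
Weighted sum = 0.426 bits.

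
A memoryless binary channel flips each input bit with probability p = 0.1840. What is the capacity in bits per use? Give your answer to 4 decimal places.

0.3113 bits

Binary symmetric channel: C = 1 − h₂(ε) where h₂ is the binary entropy function.
h₂(0.1840) = −0.1840·log₂0.1840 − 0.8160·log₂0.8160 = 0.6887.
C = 1 − 0.6887 = 0.3113 bits per channel use.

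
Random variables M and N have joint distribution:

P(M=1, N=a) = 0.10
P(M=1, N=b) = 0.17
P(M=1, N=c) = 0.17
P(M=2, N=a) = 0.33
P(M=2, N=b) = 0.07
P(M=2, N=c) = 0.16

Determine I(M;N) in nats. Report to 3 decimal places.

0.079 nats

Marginals: p(M) = (0.4400, 0.5600), p(N) = (0.4300, 0.2400, 0.3300).
I(M;N) = Σ p(x,y)·ln[p(x,y)/(p(x)p(y))].
  (1,a): 0.10·ln(0.5285) = -0.0638
  (1,b): 0.17·ln(1.6098) = 0.0809
  (1,c): 0.17·ln(1.1708) = 0.0268
  (2,a): 0.33·ln(1.3704) = 0.1040
  (2,b): 0.07·ln(0.5208) = -0.0457
  (2,c): 0.16·ln(0.8658) = -0.0231
Sum = 0.079 nats.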